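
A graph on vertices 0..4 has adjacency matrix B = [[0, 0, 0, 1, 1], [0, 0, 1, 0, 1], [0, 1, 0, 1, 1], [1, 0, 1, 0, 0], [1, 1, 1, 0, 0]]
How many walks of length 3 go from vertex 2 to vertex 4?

6

The number of length-3 walks from vertex 2 to vertex 4 is entry (2,4) of B³, where B is the adjacency matrix.
B² = [[2, 1, 2, 0, 0], [1, 2, 1, 1, 1], [2, 1, 3, 0, 1], [0, 1, 0, 2, 2], [0, 1, 1, 2, 3]]
B³ = [[0, 2, 1, 4, 5], [2, 2, 4, 2, 4], [1, 4, 2, 5, 6], [4, 2, 5, 0, 1], [5, 4, 6, 1, 2]]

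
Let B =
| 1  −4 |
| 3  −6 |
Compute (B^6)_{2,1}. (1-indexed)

−1995

tr B = −5 and det B = 6, so the characteristic polynomial is λ² − (−5)λ + (6) with roots −3 and −2.
Eigenvectors give P = [[1, −4], [1, −3]] with P⁻¹ = [[−3, 4], [−1, 1]], and B = P·diag(−3, −2)·P⁻¹.
Then B^6 = P·diag(729, 64)·P⁻¹ = [[729, −256], [729, −192]] · [[−3, 4], [−1, 1]] = [[−1931, 2660], [−1995, 2724]].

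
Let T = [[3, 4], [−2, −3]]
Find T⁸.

T² = I (check: tr T = 0 and det T = −1), so T⁸ = I since 8 is even.

[[1, 0], [0, 1]]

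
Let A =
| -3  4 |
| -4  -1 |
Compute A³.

A² = [[-7, -16], [16, -15]]
A³ = [[85, -12], [12, 79]]

[[85, -12], [12, 79]]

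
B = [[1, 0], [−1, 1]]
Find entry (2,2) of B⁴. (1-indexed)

B = I + N where N = [[0, 0], [−1, 0]] is strictly lower-triangular, so N² = 0.
(I + N)⁴ = I + 4·N = [[1, 0], [−4, 1]].

1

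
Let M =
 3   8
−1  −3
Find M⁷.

[[3, 8], [−1, −3]]

M² = I (check: tr M = 0 and det M = −1), so M⁷ = M since 7 is odd.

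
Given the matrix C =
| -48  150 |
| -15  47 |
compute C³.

tr C = -1 and det C = -6, so the characteristic polynomial is λ² − (-1)λ + (-6) with roots 2 and -3.
Eigenvectors give P = [[3, 10], [1, 3]] with P⁻¹ = [[-3, 10], [1, -3]], and C = P·diag(2, -3)·P⁻¹.
Then C³ = P·diag(8, -27)·P⁻¹ = [[24, -270], [8, -81]] · [[-3, 10], [1, -3]] = [[-342, 1050], [-105, 323]].

[[-342, 1050], [-105, 323]]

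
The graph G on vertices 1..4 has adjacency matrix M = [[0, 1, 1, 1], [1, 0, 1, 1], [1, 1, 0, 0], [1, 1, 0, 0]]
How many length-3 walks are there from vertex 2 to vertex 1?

The number of length-3 walks from vertex 2 to vertex 1 is entry (2,1) of M^3, where M is the adjacency matrix.
M^2 = [[3, 2, 1, 1], [2, 3, 1, 1], [1, 1, 2, 2], [1, 1, 2, 2]]
M^3 = [[4, 5, 5, 5], [5, 4, 5, 5], [5, 5, 2, 2], [5, 5, 2, 2]]

5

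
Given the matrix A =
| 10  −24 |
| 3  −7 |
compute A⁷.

[[1144, −3048], [381, −1015]]

tr A = 3 and det A = 2, so the characteristic polynomial is λ² − (3)λ + (2) with roots 2 and 1.
Eigenvectors give P = [[3, −8], [1, −3]] with P⁻¹ = [[3, −8], [1, −3]], and A = P·diag(2, 1)·P⁻¹.
Then A⁷ = P·diag(128, 1)·P⁻¹ = [[384, −8], [128, −3]] · [[3, −8], [1, −3]] = [[1144, −3048], [381, −1015]].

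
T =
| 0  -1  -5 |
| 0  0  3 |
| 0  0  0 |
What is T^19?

[[0, 0, 0], [0, 0, 0], [0, 0, 0]]

T is strictly triangular, hence nilpotent: T^3 = 0, so T^19 = 0.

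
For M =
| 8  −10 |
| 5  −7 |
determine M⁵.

[[518, −550], [275, −307]]

tr M = 1 and det M = −6, so the characteristic polynomial is λ² − (1)λ + (−6) with roots 3 and −2.
Eigenvectors give P = [[2, −1], [1, −1]] with P⁻¹ = [[1, −1], [1, −2]], and M = P·diag(3, −2)·P⁻¹.
Then M⁵ = P·diag(243, −32)·P⁻¹ = [[486, 32], [243, 32]] · [[1, −1], [1, −2]] = [[518, −550], [275, −307]].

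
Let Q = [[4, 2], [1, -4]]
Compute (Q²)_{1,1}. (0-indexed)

18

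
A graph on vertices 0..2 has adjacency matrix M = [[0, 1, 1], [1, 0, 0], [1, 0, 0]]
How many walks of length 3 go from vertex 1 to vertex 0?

2

The number of length-3 walks from vertex 1 to vertex 0 is entry (1,0) of M^3, where M is the adjacency matrix.
M^2 = [[2, 0, 0], [0, 1, 1], [0, 1, 1]]
M^3 = [[0, 2, 2], [2, 0, 0], [2, 0, 0]]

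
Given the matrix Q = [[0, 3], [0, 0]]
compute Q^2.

Q is strictly triangular, hence nilpotent: Q^2 = 0, so Q^2 = 0.

[[0, 0], [0, 0]]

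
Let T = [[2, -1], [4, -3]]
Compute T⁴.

[[-4, 5], [-20, 21]]

T² = [[0, 1], [-4, 5]]
T³ = [[4, -3], [12, -11]]
T⁴ = [[-4, 5], [-20, 21]]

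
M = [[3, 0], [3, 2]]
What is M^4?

M^2 = [[9, 0], [15, 4]]
M^3 = [[27, 0], [57, 8]]
M^4 = [[81, 0], [195, 16]]

[[81, 0], [195, 16]]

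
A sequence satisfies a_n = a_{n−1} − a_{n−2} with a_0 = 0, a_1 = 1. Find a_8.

With companion matrix T = [[1, −1], [1, 0]], [a_n, a_{n−1}]ᵀ = T·[a_{n−1}, a_{n−2}]ᵀ, so [a_8, a_7]ᵀ = T⁷·[a_1, a_0]ᵀ.
T⁷ = [[1, −1], [1, 0]], giving [a_8, a_7]ᵀ = [[1], [1]].

1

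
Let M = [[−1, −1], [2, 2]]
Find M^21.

[[−1, −1], [2, 2]]

M² = M (a projection; rank 1, trace 1), so M^21 = M.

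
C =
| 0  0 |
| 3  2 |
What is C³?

[[0, 0], [12, 8]]

C² = [[0, 0], [6, 4]]
C³ = [[0, 0], [12, 8]]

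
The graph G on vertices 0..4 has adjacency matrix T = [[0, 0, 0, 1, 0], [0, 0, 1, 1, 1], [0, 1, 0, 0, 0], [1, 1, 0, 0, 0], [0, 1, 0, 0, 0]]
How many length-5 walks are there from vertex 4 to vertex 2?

0

The number of length-5 walks from vertex 4 to vertex 2 is entry (4,2) of T⁵, where T is the adjacency matrix.
T² = [[1, 1, 0, 0, 0], [1, 3, 0, 0, 0], [0, 0, 1, 1, 1], [0, 0, 1, 2, 1], [0, 0, 1, 1, 1]]
T³ = [[0, 0, 1, 2, 1], [0, 0, 3, 4, 3], [1, 3, 0, 0, 0], [2, 4, 0, 0, 0], [1, 3, 0, 0, 0]]
T⁴ = [[2, 4, 0, 0, 0], [4, 10, 0, 0, 0], [0, 0, 3, 4, 3], [0, 0, 4, 6, 4], [0, 0, 3, 4, 3]]
T⁵ = [[0, 0, 4, 6, 4], [0, 0, 10, 14, 10], [4, 10, 0, 0, 0], [6, 14, 0, 0, 0], [4, 10, 0, 0, 0]]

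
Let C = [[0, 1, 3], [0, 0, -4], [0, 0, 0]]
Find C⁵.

[[0, 0, 0], [0, 0, 0], [0, 0, 0]]

C is strictly triangular, hence nilpotent: C³ = 0, so C⁵ = 0.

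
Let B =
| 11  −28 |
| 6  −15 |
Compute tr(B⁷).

−2188

tr B = −4 and det B = 3, so the characteristic polynomial is λ² − (−4)λ + (3) with roots −1 and −3.
Eigenvectors give P = [[7, 2], [3, 1]] with P⁻¹ = [[1, −2], [−3, 7]], and B = P·diag(−1, −3)·P⁻¹.
Then B⁷ = P·diag(−1, −2187)·P⁻¹ = [[−7, −4374], [−3, −2187]] · [[1, −2], [−3, 7]] = [[13115, −30604], [6558, −15303]].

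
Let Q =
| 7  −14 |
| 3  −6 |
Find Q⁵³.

[[7, −14], [3, −6]]

Q² = Q (a projection; rank 1, trace 1), so Q⁵³ = Q.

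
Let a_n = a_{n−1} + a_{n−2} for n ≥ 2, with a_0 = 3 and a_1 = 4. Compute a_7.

With companion matrix Q = [[1, 1], [1, 0]], [a_n, a_{n−1}]ᵀ = Q·[a_{n−1}, a_{n−2}]ᵀ, so [a_7, a_6]ᵀ = Q⁶·[a_1, a_0]ᵀ.
Q⁶ = [[13, 8], [8, 5]], giving [a_7, a_6]ᵀ = [[76], [47]].

76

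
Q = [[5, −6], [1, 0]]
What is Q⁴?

tr Q = 5 and det Q = 6, so the characteristic polynomial is λ² − (5)λ + (6) with roots 3 and 2.
Eigenvectors give P = [[3, 2], [1, 1]] with P⁻¹ = [[1, −2], [−1, 3]], and Q = P·diag(3, 2)·P⁻¹.
Then Q⁴ = P·diag(81, 16)·P⁻¹ = [[243, 32], [81, 16]] · [[1, −2], [−1, 3]] = [[211, −390], [65, −114]].

[[211, −390], [65, −114]]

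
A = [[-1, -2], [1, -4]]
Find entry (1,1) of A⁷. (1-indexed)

tr A = -5 and det A = 6, so the characteristic polynomial is λ² − (-5)λ + (6) with roots -2 and -3.
Eigenvectors give P = [[2, -1], [1, -1]] with P⁻¹ = [[1, -1], [1, -2]], and A = P·diag(-2, -3)·P⁻¹.
Then A⁷ = P·diag(-128, -2187)·P⁻¹ = [[-256, 2187], [-128, 2187]] · [[1, -1], [1, -2]] = [[1931, -4118], [2059, -4246]].

1931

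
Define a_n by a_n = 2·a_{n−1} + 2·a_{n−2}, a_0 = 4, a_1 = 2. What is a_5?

216

With companion matrix T = [[2, 2], [1, 0]], [a_n, a_{n−1}]ᵀ = T·[a_{n−1}, a_{n−2}]ᵀ, so [a_5, a_4]ᵀ = T⁴·[a_1, a_0]ᵀ.
T⁴ = [[44, 32], [16, 12]], giving [a_5, a_4]ᵀ = [[216], [80]].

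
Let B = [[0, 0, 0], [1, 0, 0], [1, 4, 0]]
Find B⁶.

B is strictly triangular, hence nilpotent: B³ = 0, so B⁶ = 0.

[[0, 0, 0], [0, 0, 0], [0, 0, 0]]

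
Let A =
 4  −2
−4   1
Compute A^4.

A^2 = [[24, −10], [−20, 9]]
A^3 = [[136, −58], [−116, 49]]
A^4 = [[776, −330], [−660, 281]]

[[776, −330], [−660, 281]]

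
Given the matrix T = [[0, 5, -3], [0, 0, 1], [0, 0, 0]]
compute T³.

[[0, 0, 0], [0, 0, 0], [0, 0, 0]]

T is strictly triangular, hence nilpotent: T³ = 0, so T³ = 0.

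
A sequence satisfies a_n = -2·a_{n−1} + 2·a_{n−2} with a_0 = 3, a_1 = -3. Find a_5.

With companion matrix B = [[-2, 2], [1, 0]], [a_n, a_{n−1}]ᵀ = B·[a_{n−1}, a_{n−2}]ᵀ, so [a_5, a_4]ᵀ = B⁴·[a_1, a_0]ᵀ.
B⁴ = [[44, -32], [-16, 12]], giving [a_5, a_4]ᵀ = [[-228], [84]].

-228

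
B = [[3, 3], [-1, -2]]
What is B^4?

B^2 = [[6, 3], [-1, 1]]
B^3 = [[15, 12], [-4, -5]]
B^4 = [[33, 21], [-7, -2]]

[[33, 21], [-7, -2]]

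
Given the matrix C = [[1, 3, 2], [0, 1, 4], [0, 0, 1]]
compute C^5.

[[1, 15, 130], [0, 1, 20], [0, 0, 1]]

C = I + N where N = [[0, 3, 2], [0, 0, 4], [0, 0, 0]] is strictly upper-triangular, so N^3 = 0.
(I + N)^5 = I + 5·N + 10·N^2 = [[1, 15, 130], [0, 1, 20], [0, 0, 1]].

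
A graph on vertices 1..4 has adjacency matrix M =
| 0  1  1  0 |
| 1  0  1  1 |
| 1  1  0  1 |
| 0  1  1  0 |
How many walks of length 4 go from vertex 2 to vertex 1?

The number of length-4 walks from vertex 2 to vertex 1 is entry (2,1) of M^4, where M is the adjacency matrix.
M^2 = [[2, 1, 1, 2], [1, 3, 2, 1], [1, 2, 3, 1], [2, 1, 1, 2]]
M^3 = [[2, 5, 5, 2], [5, 4, 5, 5], [5, 5, 4, 5], [2, 5, 5, 2]]
M^4 = [[10, 9, 9, 10], [9, 15, 14, 9], [9, 14, 15, 9], [10, 9, 9, 10]]

9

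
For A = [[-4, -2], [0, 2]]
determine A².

[[16, 4], [0, 4]]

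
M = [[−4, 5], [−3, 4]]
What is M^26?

[[1, 0], [0, 1]]

M² = I (check: tr M = 0 and det M = −1), so M^26 = I since 26 is even.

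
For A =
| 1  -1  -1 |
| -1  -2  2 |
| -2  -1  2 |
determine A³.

[[12, -3, -10], [-8, -4, 11], [-15, -3, 17]]

A² = [[4, 2, -5], [-3, 3, 1], [-5, 2, 4]]
A³ = [[12, -3, -10], [-8, -4, 11], [-15, -3, 17]]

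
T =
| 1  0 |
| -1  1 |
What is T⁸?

T = I + N where N = [[0, 0], [-1, 0]] is strictly lower-triangular, so N² = 0.
(I + N)⁸ = I + 8·N = [[1, 0], [-8, 1]].

[[1, 0], [-8, 1]]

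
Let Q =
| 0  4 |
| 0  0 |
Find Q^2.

[[0, 0], [0, 0]]

Q is strictly triangular, hence nilpotent: Q^2 = 0, so Q^2 = 0.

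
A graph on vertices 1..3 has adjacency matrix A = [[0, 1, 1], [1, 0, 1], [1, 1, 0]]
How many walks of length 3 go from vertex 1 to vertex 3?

3

The number of length-3 walks from vertex 1 to vertex 3 is entry (1,3) of A³, where A is the adjacency matrix.
A² = [[2, 1, 1], [1, 2, 1], [1, 1, 2]]
A³ = [[2, 3, 3], [3, 2, 3], [3, 3, 2]]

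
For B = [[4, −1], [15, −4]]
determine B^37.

B² = I (check: tr B = 0 and det B = −1), so B^37 = B since 37 is odd.

[[4, −1], [15, −4]]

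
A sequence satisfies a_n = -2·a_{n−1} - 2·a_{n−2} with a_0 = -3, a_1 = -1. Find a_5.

With companion matrix A = [[-2, -2], [1, 0]], [a_n, a_{n−1}]ᵀ = A·[a_{n−1}, a_{n−2}]ᵀ, so [a_5, a_4]ᵀ = A⁴·[a_1, a_0]ᵀ.
A⁴ = [[-4, 0], [0, -4]], giving [a_5, a_4]ᵀ = [[4], [12]].

4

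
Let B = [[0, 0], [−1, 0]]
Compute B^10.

[[0, 0], [0, 0]]

B is strictly triangular, hence nilpotent: B^2 = 0, so B^10 = 0.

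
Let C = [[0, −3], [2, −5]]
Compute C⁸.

tr C = −5 and det C = 6, so the characteristic polynomial is λ² − (−5)λ + (6) with roots −2 and −3.
Eigenvectors give P = [[−3, 1], [−2, 1]] with P⁻¹ = [[−1, 1], [−2, 3]], and C = P·diag(−2, −3)·P⁻¹.
Then C⁸ = P·diag(256, 6561)·P⁻¹ = [[−768, 6561], [−512, 6561]] · [[−1, 1], [−2, 3]] = [[−12354, 18915], [−12610, 19171]].

[[−12354, 18915], [−12610, 19171]]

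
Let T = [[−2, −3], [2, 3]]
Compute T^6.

T² = T (a projection; rank 1, trace 1), so T^6 = T.

[[−2, −3], [2, 3]]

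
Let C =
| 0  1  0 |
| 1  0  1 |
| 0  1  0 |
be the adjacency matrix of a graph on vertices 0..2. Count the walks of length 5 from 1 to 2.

4

The number of length-5 walks from vertex 1 to vertex 2 is entry (1,2) of C⁵, where C is the adjacency matrix.
C² = [[1, 0, 1], [0, 2, 0], [1, 0, 1]]
C³ = [[0, 2, 0], [2, 0, 2], [0, 2, 0]]
C⁴ = [[2, 0, 2], [0, 4, 0], [2, 0, 2]]
C⁵ = [[0, 4, 0], [4, 0, 4], [0, 4, 0]]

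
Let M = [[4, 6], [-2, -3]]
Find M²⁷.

[[4, 6], [-2, -3]]

M² = M (a projection; rank 1, trace 1), so M²⁷ = M.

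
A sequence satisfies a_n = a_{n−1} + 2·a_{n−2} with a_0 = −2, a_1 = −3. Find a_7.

−213

With companion matrix B = [[1, 2], [1, 0]], [a_n, a_{n−1}]ᵀ = B·[a_{n−1}, a_{n−2}]ᵀ, so [a_7, a_6]ᵀ = B⁶·[a_1, a_0]ᵀ.
B⁶ = [[43, 42], [21, 22]], giving [a_7, a_6]ᵀ = [[−213], [−107]].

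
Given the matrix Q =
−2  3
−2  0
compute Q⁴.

Q² = [[−2, −6], [4, −6]]
Q³ = [[16, −6], [4, 12]]
Q⁴ = [[−20, 48], [−32, 12]]

[[−20, 48], [−32, 12]]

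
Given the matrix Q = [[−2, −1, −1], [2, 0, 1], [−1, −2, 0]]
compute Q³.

Q² = [[3, 4, 1], [−5, −4, −2], [−2, 1, −1]]
Q³ = [[1, −5, 1], [4, 9, 1], [7, 4, 3]]

[[1, −5, 1], [4, 9, 1], [7, 4, 3]]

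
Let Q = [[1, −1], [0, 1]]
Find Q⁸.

[[1, −8], [0, 1]]

Q = I + N where N = [[0, −1], [0, 0]] is strictly upper-triangular, so N² = 0.
(I + N)⁸ = I + 8·N = [[1, −8], [0, 1]].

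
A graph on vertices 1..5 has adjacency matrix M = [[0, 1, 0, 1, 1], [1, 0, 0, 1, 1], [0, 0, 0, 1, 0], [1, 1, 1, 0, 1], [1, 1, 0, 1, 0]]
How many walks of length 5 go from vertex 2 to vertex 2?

64

The number of length-5 walks from vertex 2 to vertex 2 is entry (2,2) of M⁵, where M is the adjacency matrix.
M² = [[3, 2, 1, 2, 2], [2, 3, 1, 2, 2], [1, 1, 1, 0, 1], [2, 2, 0, 4, 2], [2, 2, 1, 2, 3]]
M³ = [[6, 7, 2, 8, 7], [7, 6, 2, 8, 7], [2, 2, 0, 4, 2], [8, 8, 4, 6, 8], [7, 7, 2, 8, 6]]
M⁴ = [[22, 21, 8, 22, 21], [21, 22, 8, 22, 21], [8, 8, 4, 6, 8], [22, 22, 6, 28, 22], [21, 21, 8, 22, 22]]
M⁵ = [[64, 65, 22, 72, 65], [65, 64, 22, 72, 65], [22, 22, 6, 28, 22], [72, 72, 28, 72, 72], [65, 65, 22, 72, 64]]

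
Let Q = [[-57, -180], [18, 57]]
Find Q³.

[[-513, -1620], [162, 513]]

tr Q = 0 and det Q = -9, so the characteristic polynomial is λ² − (0)λ + (-9) with roots 3 and -3.
Eigenvectors give P = [[-3, 10], [1, -3]] with P⁻¹ = [[3, 10], [1, 3]], and Q = P·diag(3, -3)·P⁻¹.
Then Q³ = P·diag(27, -27)·P⁻¹ = [[-81, -270], [27, 81]] · [[3, 10], [1, 3]] = [[-513, -1620], [162, 513]].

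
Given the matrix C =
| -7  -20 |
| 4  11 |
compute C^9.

tr C = 4 and det C = 3, so the characteristic polynomial is λ² − (4)λ + (3) with roots 3 and 1.
Eigenvectors give P = [[-2, 5], [1, -2]] with P⁻¹ = [[2, 5], [1, 2]], and C = P·diag(3, 1)·P⁻¹.
Then C^9 = P·diag(19683, 1)·P⁻¹ = [[-39366, 5], [19683, -2]] · [[2, 5], [1, 2]] = [[-78727, -196820], [39364, 98411]].

[[-78727, -196820], [39364, 98411]]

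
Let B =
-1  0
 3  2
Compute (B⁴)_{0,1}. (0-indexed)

0

tr B = 1 and det B = -2, so the characteristic polynomial is λ² − (1)λ + (-2) with roots -1 and 2.
Eigenvectors give P = [[-1, 0], [1, 1]] with P⁻¹ = [[-1, 0], [1, 1]], and B = P·diag(-1, 2)·P⁻¹.
Then B⁴ = P·diag(1, 16)·P⁻¹ = [[-1, 0], [1, 16]] · [[-1, 0], [1, 1]] = [[1, 0], [15, 16]].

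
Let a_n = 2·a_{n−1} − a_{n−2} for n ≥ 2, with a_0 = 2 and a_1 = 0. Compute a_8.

−14

With companion matrix T = [[2, −1], [1, 0]], [a_n, a_{n−1}]ᵀ = T·[a_{n−1}, a_{n−2}]ᵀ, so [a_8, a_7]ᵀ = T⁷·[a_1, a_0]ᵀ.
T⁷ = [[8, −7], [7, −6]], giving [a_8, a_7]ᵀ = [[−14], [−12]].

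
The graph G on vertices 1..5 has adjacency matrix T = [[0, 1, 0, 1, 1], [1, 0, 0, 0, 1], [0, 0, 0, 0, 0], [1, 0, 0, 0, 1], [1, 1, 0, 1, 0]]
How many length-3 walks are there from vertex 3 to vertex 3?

0

The number of length-3 walks from vertex 3 to vertex 3 is entry (3,3) of T³, where T is the adjacency matrix.
T² = [[3, 1, 0, 1, 2], [1, 2, 0, 2, 1], [0, 0, 0, 0, 0], [1, 2, 0, 2, 1], [2, 1, 0, 1, 3]]
T³ = [[4, 5, 0, 5, 5], [5, 2, 0, 2, 5], [0, 0, 0, 0, 0], [5, 2, 0, 2, 5], [5, 5, 0, 5, 4]]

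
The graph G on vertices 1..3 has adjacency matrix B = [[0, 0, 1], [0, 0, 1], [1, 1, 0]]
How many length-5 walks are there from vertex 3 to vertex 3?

The number of length-5 walks from vertex 3 to vertex 3 is entry (3,3) of B^5, where B is the adjacency matrix.
B^2 = [[1, 1, 0], [1, 1, 0], [0, 0, 2]]
B^3 = [[0, 0, 2], [0, 0, 2], [2, 2, 0]]
B^4 = [[2, 2, 0], [2, 2, 0], [0, 0, 4]]
B^5 = [[0, 0, 4], [0, 0, 4], [4, 4, 0]]

0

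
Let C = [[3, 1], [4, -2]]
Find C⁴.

[[173, 21], [84, 68]]

C² = [[13, 1], [4, 8]]
C³ = [[43, 11], [44, -12]]
C⁴ = [[173, 21], [84, 68]]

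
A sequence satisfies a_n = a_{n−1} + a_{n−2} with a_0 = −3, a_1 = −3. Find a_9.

−165

With companion matrix A = [[1, 1], [1, 0]], [a_n, a_{n−1}]ᵀ = A·[a_{n−1}, a_{n−2}]ᵀ, so [a_9, a_8]ᵀ = A⁸·[a_1, a_0]ᵀ.
A⁸ = [[34, 21], [21, 13]], giving [a_9, a_8]ᵀ = [[−165], [−102]].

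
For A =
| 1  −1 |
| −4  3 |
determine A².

[[5, −4], [−16, 13]]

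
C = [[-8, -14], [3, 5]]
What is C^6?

tr C = -3 and det C = 2, so the characteristic polynomial is λ² − (-3)λ + (2) with roots -2 and -1.
Eigenvectors give P = [[7, -2], [-3, 1]] with P⁻¹ = [[1, 2], [3, 7]], and C = P·diag(-2, -1)·P⁻¹.
Then C^6 = P·diag(64, 1)·P⁻¹ = [[448, -2], [-192, 1]] · [[1, 2], [3, 7]] = [[442, 882], [-189, -377]].

[[442, 882], [-189, -377]]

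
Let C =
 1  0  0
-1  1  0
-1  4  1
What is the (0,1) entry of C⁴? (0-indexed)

0

C = I + N where N = [[0, 0, 0], [-1, 0, 0], [-1, 4, 0]] is strictly lower-triangular, so N³ = 0.
(I + N)⁴ = I + 4·N + 6·N² = [[1, 0, 0], [-4, 1, 0], [-28, 16, 1]].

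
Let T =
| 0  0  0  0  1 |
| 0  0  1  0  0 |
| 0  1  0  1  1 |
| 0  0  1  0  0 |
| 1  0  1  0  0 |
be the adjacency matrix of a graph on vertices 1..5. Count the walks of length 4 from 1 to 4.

The number of length-4 walks from vertex 1 to vertex 4 is entry (1,4) of T⁴, where T is the adjacency matrix.
T² = [[1, 0, 1, 0, 0], [0, 1, 0, 1, 1], [1, 0, 3, 0, 0], [0, 1, 0, 1, 1], [0, 1, 0, 1, 2]]
T³ = [[0, 1, 0, 1, 2], [1, 0, 3, 0, 0], [0, 3, 0, 3, 4], [1, 0, 3, 0, 0], [2, 0, 4, 0, 0]]
T⁴ = [[2, 0, 4, 0, 0], [0, 3, 0, 3, 4], [4, 0, 10, 0, 0], [0, 3, 0, 3, 4], [0, 4, 0, 4, 6]]

0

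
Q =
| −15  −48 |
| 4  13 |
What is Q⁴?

[[321, 960], [−80, −239]]

tr Q = −2 and det Q = −3, so the characteristic polynomial is λ² − (−2)λ + (−3) with roots −3 and 1.
Eigenvectors give P = [[4, −3], [−1, 1]] with P⁻¹ = [[1, 3], [1, 4]], and Q = P·diag(−3, 1)·P⁻¹.
Then Q⁴ = P·diag(81, 1)·P⁻¹ = [[324, −3], [−81, 1]] · [[1, 3], [1, 4]] = [[321, 960], [−80, −239]].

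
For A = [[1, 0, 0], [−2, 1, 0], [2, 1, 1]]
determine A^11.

[[1, 0, 0], [−22, 1, 0], [−88, 11, 1]]

A = I + N where N = [[0, 0, 0], [−2, 0, 0], [2, 1, 0]] is strictly lower-triangular, so N^3 = 0.
(I + N)^11 = I + 11·N + 55·N^2 = [[1, 0, 0], [−22, 1, 0], [−88, 11, 1]].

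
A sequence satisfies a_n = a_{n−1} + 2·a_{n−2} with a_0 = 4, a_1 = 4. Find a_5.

With companion matrix M = [[1, 2], [1, 0]], [a_n, a_{n−1}]ᵀ = M·[a_{n−1}, a_{n−2}]ᵀ, so [a_5, a_4]ᵀ = M⁴·[a_1, a_0]ᵀ.
M⁴ = [[11, 10], [5, 6]], giving [a_5, a_4]ᵀ = [[84], [44]].

84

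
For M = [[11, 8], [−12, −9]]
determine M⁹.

tr M = 2 and det M = −3, so the characteristic polynomial is λ² − (2)λ + (−3) with roots −1 and 3.
Eigenvectors give P = [[−2, −1], [3, 1]] with P⁻¹ = [[1, 1], [−3, −2]], and M = P·diag(−1, 3)·P⁻¹.
Then M⁹ = P·diag(−1, 19683)·P⁻¹ = [[2, −19683], [−3, 19683]] · [[1, 1], [−3, −2]] = [[59051, 39368], [−59052, −39369]].

[[59051, 39368], [−59052, −39369]]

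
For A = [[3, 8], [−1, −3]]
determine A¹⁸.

[[1, 0], [0, 1]]

A² = I (check: tr A = 0 and det A = −1), so A¹⁸ = I since 18 is even.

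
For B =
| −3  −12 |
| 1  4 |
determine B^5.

[[−3, −12], [1, 4]]

B² = B (a projection; rank 1, trace 1), so B^5 = B.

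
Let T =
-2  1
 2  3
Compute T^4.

[[38, 17], [34, 123]]

T^2 = [[6, 1], [2, 11]]
T^3 = [[-10, 9], [18, 35]]
T^4 = [[38, 17], [34, 123]]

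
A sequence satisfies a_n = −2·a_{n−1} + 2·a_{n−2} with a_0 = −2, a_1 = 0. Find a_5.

With companion matrix M = [[−2, 2], [1, 0]], [a_n, a_{n−1}]ᵀ = M·[a_{n−1}, a_{n−2}]ᵀ, so [a_5, a_4]ᵀ = M⁴·[a_1, a_0]ᵀ.
M⁴ = [[44, −32], [−16, 12]], giving [a_5, a_4]ᵀ = [[64], [−24]].

64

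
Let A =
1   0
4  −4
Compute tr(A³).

A² = [[1, 0], [−12, 16]]
A³ = [[1, 0], [52, −64]]

−63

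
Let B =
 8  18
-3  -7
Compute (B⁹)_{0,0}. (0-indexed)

tr B = 1 and det B = -2, so the characteristic polynomial is λ² − (1)λ + (-2) with roots 2 and -1.
Eigenvectors give P = [[-3, -2], [1, 1]] with P⁻¹ = [[-1, -2], [1, 3]], and B = P·diag(2, -1)·P⁻¹.
Then B⁹ = P·diag(512, -1)·P⁻¹ = [[-1536, 2], [512, -1]] · [[-1, -2], [1, 3]] = [[1538, 3078], [-513, -1027]].

1538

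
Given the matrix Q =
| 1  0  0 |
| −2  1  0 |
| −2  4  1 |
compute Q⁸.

Q = I + N where N = [[0, 0, 0], [−2, 0, 0], [−2, 4, 0]] is strictly lower-triangular, so N³ = 0.
(I + N)⁸ = I + 8·N + 28·N² = [[1, 0, 0], [−16, 1, 0], [−240, 32, 1]].

[[1, 0, 0], [−16, 1, 0], [−240, 32, 1]]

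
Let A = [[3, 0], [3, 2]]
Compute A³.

A² = [[9, 0], [15, 4]]
A³ = [[27, 0], [57, 8]]

[[27, 0], [57, 8]]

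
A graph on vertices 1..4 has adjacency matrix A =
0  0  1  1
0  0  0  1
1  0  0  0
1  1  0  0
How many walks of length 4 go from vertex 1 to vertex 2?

3

The number of length-4 walks from vertex 1 to vertex 2 is entry (1,2) of A⁴, where A is the adjacency matrix.
A² = [[2, 1, 0, 0], [1, 1, 0, 0], [0, 0, 1, 1], [0, 0, 1, 2]]
A³ = [[0, 0, 2, 3], [0, 0, 1, 2], [2, 1, 0, 0], [3, 2, 0, 0]]
A⁴ = [[5, 3, 0, 0], [3, 2, 0, 0], [0, 0, 2, 3], [0, 0, 3, 5]]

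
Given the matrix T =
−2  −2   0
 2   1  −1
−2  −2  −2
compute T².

[[0, 2, 2], [0, −1, 1], [4, 6, 6]]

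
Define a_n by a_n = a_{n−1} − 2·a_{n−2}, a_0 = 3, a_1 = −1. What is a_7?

With companion matrix T = [[1, −2], [1, 0]], [a_n, a_{n−1}]ᵀ = T·[a_{n−1}, a_{n−2}]ᵀ, so [a_7, a_6]ᵀ = T⁶·[a_1, a_0]ᵀ.
T⁶ = [[7, −10], [5, 2]], giving [a_7, a_6]ᵀ = [[−37], [1]].

−37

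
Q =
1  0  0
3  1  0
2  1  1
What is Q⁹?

[[1, 0, 0], [27, 1, 0], [126, 9, 1]]

Q = I + N where N = [[0, 0, 0], [3, 0, 0], [2, 1, 0]] is strictly lower-triangular, so N³ = 0.
(I + N)⁹ = I + 9·N + 36·N² = [[1, 0, 0], [27, 1, 0], [126, 9, 1]].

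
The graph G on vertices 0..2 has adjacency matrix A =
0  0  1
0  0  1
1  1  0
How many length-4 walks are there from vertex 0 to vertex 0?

2

The number of length-4 walks from vertex 0 to vertex 0 is entry (0,0) of A⁴, where A is the adjacency matrix.
A² = [[1, 1, 0], [1, 1, 0], [0, 0, 2]]
A³ = [[0, 0, 2], [0, 0, 2], [2, 2, 0]]
A⁴ = [[2, 2, 0], [2, 2, 0], [0, 0, 4]]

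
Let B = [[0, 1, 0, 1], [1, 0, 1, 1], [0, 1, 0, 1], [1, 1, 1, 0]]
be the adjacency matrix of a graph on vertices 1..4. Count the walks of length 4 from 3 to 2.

The number of length-4 walks from vertex 3 to vertex 2 is entry (3,2) of B^4, where B is the adjacency matrix.
B^2 = [[2, 1, 2, 1], [1, 3, 1, 2], [2, 1, 2, 1], [1, 2, 1, 3]]
B^3 = [[2, 5, 2, 5], [5, 4, 5, 5], [2, 5, 2, 5], [5, 5, 5, 4]]
B^4 = [[10, 9, 10, 9], [9, 15, 9, 14], [10, 9, 10, 9], [9, 14, 9, 15]]

9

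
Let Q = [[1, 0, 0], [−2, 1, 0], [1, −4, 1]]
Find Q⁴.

Q = I + N where N = [[0, 0, 0], [−2, 0, 0], [1, −4, 0]] is strictly lower-triangular, so N³ = 0.
(I + N)⁴ = I + 4·N + 6·N² = [[1, 0, 0], [−8, 1, 0], [52, −16, 1]].

[[1, 0, 0], [−8, 1, 0], [52, −16, 1]]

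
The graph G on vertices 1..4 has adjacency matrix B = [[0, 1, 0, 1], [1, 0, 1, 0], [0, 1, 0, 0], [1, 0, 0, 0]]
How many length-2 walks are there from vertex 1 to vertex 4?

The number of length-2 walks from vertex 1 to vertex 4 is entry (1,4) of B², where B is the adjacency matrix.
B² = [[2, 0, 1, 0], [0, 2, 0, 1], [1, 0, 1, 0], [0, 1, 0, 1]]

0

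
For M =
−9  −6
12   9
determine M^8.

tr M = 0 and det M = −9, so the characteristic polynomial is λ² − (0)λ + (−9) with roots −3 and 3.
Eigenvectors give P = [[1, −1], [−1, 2]] with P⁻¹ = [[2, 1], [1, 1]], and M = P·diag(−3, 3)·P⁻¹.
Then M^8 = P·diag(6561, 6561)·P⁻¹ = [[6561, −6561], [−6561, 13122]] · [[2, 1], [1, 1]] = [[6561, 0], [0, 6561]].

[[6561, 0], [0, 6561]]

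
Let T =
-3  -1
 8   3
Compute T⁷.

T² = I (check: tr T = 0 and det T = -1), so T⁷ = T since 7 is odd.

[[-3, -1], [8, 3]]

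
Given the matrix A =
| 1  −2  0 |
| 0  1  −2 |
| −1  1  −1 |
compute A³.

A² = [[1, −4, 4], [2, −1, 0], [0, 2, −1]]
A³ = [[−3, −2, 4], [2, −5, 2], [1, 1, −3]]

[[−3, −2, 4], [2, −5, 2], [1, 1, −3]]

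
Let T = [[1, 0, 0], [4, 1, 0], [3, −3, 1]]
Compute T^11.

T = I + N where N = [[0, 0, 0], [4, 0, 0], [3, −3, 0]] is strictly lower-triangular, so N^3 = 0.
(I + N)^11 = I + 11·N + 55·N^2 = [[1, 0, 0], [44, 1, 0], [−627, −33, 1]].

[[1, 0, 0], [44, 1, 0], [−627, −33, 1]]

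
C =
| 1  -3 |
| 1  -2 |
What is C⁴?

[[1, -3], [1, -2]]

C² = [[-2, 3], [-1, 1]]
C³ = [[1, 0], [0, 1]]
C⁴ = [[1, -3], [1, -2]]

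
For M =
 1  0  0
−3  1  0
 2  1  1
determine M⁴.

[[1, 0, 0], [−12, 1, 0], [−10, 4, 1]]

M = I + N where N = [[0, 0, 0], [−3, 0, 0], [2, 1, 0]] is strictly lower-triangular, so N³ = 0.
(I + N)⁴ = I + 4·N + 6·N² = [[1, 0, 0], [−12, 1, 0], [−10, 4, 1]].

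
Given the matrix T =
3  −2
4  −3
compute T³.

T² = I (check: tr T = 0 and det T = −1), so T³ = T since 3 is odd.

[[3, −2], [4, −3]]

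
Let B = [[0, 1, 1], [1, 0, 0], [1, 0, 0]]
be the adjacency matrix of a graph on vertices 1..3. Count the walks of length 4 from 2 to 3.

The number of length-4 walks from vertex 2 to vertex 3 is entry (2,3) of B⁴, where B is the adjacency matrix.
B² = [[2, 0, 0], [0, 1, 1], [0, 1, 1]]
B³ = [[0, 2, 2], [2, 0, 0], [2, 0, 0]]
B⁴ = [[4, 0, 0], [0, 2, 2], [0, 2, 2]]

2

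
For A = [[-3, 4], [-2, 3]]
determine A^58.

[[1, 0], [0, 1]]

A² = I (check: tr A = 0 and det A = -1), so A^58 = I since 58 is even.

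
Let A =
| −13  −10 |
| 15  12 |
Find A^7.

[[−6817, −4630], [6945, 4758]]

tr A = −1 and det A = −6, so the characteristic polynomial is λ² − (−1)λ + (−6) with roots 2 and −3.
Eigenvectors give P = [[−2, −1], [3, 1]] with P⁻¹ = [[1, 1], [−3, −2]], and A = P·diag(2, −3)·P⁻¹.
Then A^7 = P·diag(128, −2187)·P⁻¹ = [[−256, 2187], [384, −2187]] · [[1, 1], [−3, −2]] = [[−6817, −4630], [6945, 4758]].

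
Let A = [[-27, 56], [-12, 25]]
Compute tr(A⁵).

-242

tr A = -2 and det A = -3, so the characteristic polynomial is λ² − (-2)λ + (-3) with roots -3 and 1.
Eigenvectors give P = [[7, -2], [3, -1]] with P⁻¹ = [[1, -2], [3, -7]], and A = P·diag(-3, 1)·P⁻¹.
Then A⁵ = P·diag(-243, 1)·P⁻¹ = [[-1701, -2], [-729, -1]] · [[1, -2], [3, -7]] = [[-1707, 3416], [-732, 1465]].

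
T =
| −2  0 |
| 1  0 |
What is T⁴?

[[16, 0], [−8, 0]]

T² = [[4, 0], [−2, 0]]
T³ = [[−8, 0], [4, 0]]
T⁴ = [[16, 0], [−8, 0]]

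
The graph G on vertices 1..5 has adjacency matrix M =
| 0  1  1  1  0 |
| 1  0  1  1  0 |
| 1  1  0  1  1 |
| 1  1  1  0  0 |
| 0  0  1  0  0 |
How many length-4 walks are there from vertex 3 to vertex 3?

The number of length-4 walks from vertex 3 to vertex 3 is entry (3,3) of M⁴, where M is the adjacency matrix.
M² = [[3, 2, 2, 2, 1], [2, 3, 2, 2, 1], [2, 2, 4, 2, 0], [2, 2, 2, 3, 1], [1, 1, 0, 1, 1]]
M³ = [[6, 7, 8, 7, 2], [7, 6, 8, 7, 2], [8, 8, 6, 8, 4], [7, 7, 8, 6, 2], [2, 2, 4, 2, 0]]
M⁴ = [[22, 21, 22, 21, 8], [21, 22, 22, 21, 8], [22, 22, 28, 22, 6], [21, 21, 22, 22, 8], [8, 8, 6, 8, 4]]

28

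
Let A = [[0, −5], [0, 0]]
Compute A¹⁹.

A is strictly triangular, hence nilpotent: A² = 0, so A¹⁹ = 0.

[[0, 0], [0, 0]]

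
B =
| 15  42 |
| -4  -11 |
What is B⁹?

tr B = 4 and det B = 3, so the characteristic polynomial is λ² − (4)λ + (3) with roots 3 and 1.
Eigenvectors give P = [[7, -3], [-2, 1]] with P⁻¹ = [[1, 3], [2, 7]], and B = P·diag(3, 1)·P⁻¹.
Then B⁹ = P·diag(19683, 1)·P⁻¹ = [[137781, -3], [-39366, 1]] · [[1, 3], [2, 7]] = [[137775, 413322], [-39364, -118091]].

[[137775, 413322], [-39364, -118091]]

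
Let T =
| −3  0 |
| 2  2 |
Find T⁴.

[[81, 0], [−26, 16]]

T² = [[9, 0], [−2, 4]]
T³ = [[−27, 0], [14, 8]]
T⁴ = [[81, 0], [−26, 16]]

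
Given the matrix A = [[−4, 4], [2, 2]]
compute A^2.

[[24, −8], [−4, 12]]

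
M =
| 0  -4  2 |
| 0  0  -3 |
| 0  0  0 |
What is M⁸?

[[0, 0, 0], [0, 0, 0], [0, 0, 0]]

M is strictly triangular, hence nilpotent: M³ = 0, so M⁸ = 0.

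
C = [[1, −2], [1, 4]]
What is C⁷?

[[−1931, −4118], [2059, 4246]]

tr C = 5 and det C = 6, so the characteristic polynomial is λ² − (5)λ + (6) with roots 2 and 3.
Eigenvectors give P = [[2, −1], [−1, 1]] with P⁻¹ = [[1, 1], [1, 2]], and C = P·diag(2, 3)·P⁻¹.
Then C⁷ = P·diag(128, 2187)·P⁻¹ = [[256, −2187], [−128, 2187]] · [[1, 1], [1, 2]] = [[−1931, −4118], [2059, 4246]].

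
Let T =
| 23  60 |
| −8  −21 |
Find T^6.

tr T = 2 and det T = −3, so the characteristic polynomial is λ² − (2)λ + (−3) with roots −1 and 3.
Eigenvectors give P = [[−5, −3], [2, 1]] with P⁻¹ = [[1, 3], [−2, −5]], and T = P·diag(−1, 3)·P⁻¹.
Then T^6 = P·diag(1, 729)·P⁻¹ = [[−5, −2187], [2, 729]] · [[1, 3], [−2, −5]] = [[4369, 10920], [−1456, −3639]].

[[4369, 10920], [−1456, −3639]]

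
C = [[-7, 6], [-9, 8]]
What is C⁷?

[[-259, 258], [-387, 386]]

tr C = 1 and det C = -2, so the characteristic polynomial is λ² − (1)λ + (-2) with roots 2 and -1.
Eigenvectors give P = [[-2, 1], [-3, 1]] with P⁻¹ = [[1, -1], [3, -2]], and C = P·diag(2, -1)·P⁻¹.
Then C⁷ = P·diag(128, -1)·P⁻¹ = [[-256, -1], [-384, -1]] · [[1, -1], [3, -2]] = [[-259, 258], [-387, 386]].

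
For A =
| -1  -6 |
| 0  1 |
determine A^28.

[[1, 0], [0, 1]]

A² = I (check: tr A = 0 and det A = -1), so A^28 = I since 28 is even.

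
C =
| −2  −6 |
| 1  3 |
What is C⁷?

[[−2, −6], [1, 3]]

C² = C (a projection; rank 1, trace 1), so C⁷ = C.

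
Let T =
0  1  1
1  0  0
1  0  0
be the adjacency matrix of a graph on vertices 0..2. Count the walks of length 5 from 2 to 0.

The number of length-5 walks from vertex 2 to vertex 0 is entry (2,0) of T⁵, where T is the adjacency matrix.
T² = [[2, 0, 0], [0, 1, 1], [0, 1, 1]]
T³ = [[0, 2, 2], [2, 0, 0], [2, 0, 0]]
T⁴ = [[4, 0, 0], [0, 2, 2], [0, 2, 2]]
T⁵ = [[0, 4, 4], [4, 0, 0], [4, 0, 0]]

4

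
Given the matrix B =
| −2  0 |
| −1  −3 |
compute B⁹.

[[−512, 0], [−19171, −19683]]

tr B = −5 and det B = 6, so the characteristic polynomial is λ² − (−5)λ + (6) with roots −2 and −3.
Eigenvectors give P = [[−1, 0], [1, 1]] with P⁻¹ = [[−1, 0], [1, 1]], and B = P·diag(−2, −3)·P⁻¹.
Then B⁹ = P·diag(−512, −19683)·P⁻¹ = [[512, 0], [−512, −19683]] · [[−1, 0], [1, 1]] = [[−512, 0], [−19171, −19683]].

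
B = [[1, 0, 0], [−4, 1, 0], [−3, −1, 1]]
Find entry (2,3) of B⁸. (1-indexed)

0

B = I + N where N = [[0, 0, 0], [−4, 0, 0], [−3, −1, 0]] is strictly lower-triangular, so N³ = 0.
(I + N)⁸ = I + 8·N + 28·N² = [[1, 0, 0], [−32, 1, 0], [88, −8, 1]].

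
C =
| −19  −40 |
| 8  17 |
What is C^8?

tr C = −2 and det C = −3, so the characteristic polynomial is λ² − (−2)λ + (−3) with roots 1 and −3.
Eigenvectors give P = [[2, −5], [−1, 2]] with P⁻¹ = [[−2, −5], [−1, −2]], and C = P·diag(1, −3)·P⁻¹.
Then C^8 = P·diag(1, 6561)·P⁻¹ = [[2, −32805], [−1, 13122]] · [[−2, −5], [−1, −2]] = [[32801, 65600], [−13120, −26239]].

[[32801, 65600], [−13120, −26239]]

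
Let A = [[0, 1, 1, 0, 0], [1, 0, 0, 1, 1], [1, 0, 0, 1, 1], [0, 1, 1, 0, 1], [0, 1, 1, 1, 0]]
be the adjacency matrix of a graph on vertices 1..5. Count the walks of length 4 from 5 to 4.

18

The number of length-4 walks from vertex 5 to vertex 4 is entry (5,4) of A⁴, where A is the adjacency matrix.
A² = [[2, 0, 0, 2, 2], [0, 3, 3, 1, 1], [0, 3, 3, 1, 1], [2, 1, 1, 3, 2], [2, 1, 1, 2, 3]]
A³ = [[0, 6, 6, 2, 2], [6, 2, 2, 7, 7], [6, 2, 2, 7, 7], [2, 7, 7, 4, 5], [2, 7, 7, 5, 4]]
A⁴ = [[12, 4, 4, 14, 14], [4, 20, 20, 11, 11], [4, 20, 20, 11, 11], [14, 11, 11, 19, 18], [14, 11, 11, 18, 19]]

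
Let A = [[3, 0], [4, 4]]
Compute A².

[[9, 0], [28, 16]]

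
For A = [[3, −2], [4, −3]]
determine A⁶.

A² = I (check: tr A = 0 and det A = −1), so A⁶ = I since 6 is even.

[[1, 0], [0, 1]]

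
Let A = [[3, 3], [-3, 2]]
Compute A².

[[0, 15], [-15, -5]]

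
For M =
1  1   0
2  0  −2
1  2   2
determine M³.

M² = [[3, 1, −2], [0, −2, −4], [7, 5, 0]]
M³ = [[3, −1, −6], [−8, −8, −4], [17, 7, −10]]

[[3, −1, −6], [−8, −8, −4], [17, 7, −10]]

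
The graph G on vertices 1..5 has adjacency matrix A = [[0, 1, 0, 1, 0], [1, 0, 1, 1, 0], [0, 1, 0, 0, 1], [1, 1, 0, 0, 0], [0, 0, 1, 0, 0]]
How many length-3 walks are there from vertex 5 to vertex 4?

1

The number of length-3 walks from vertex 5 to vertex 4 is entry (5,4) of A³, where A is the adjacency matrix.
A² = [[2, 1, 1, 1, 0], [1, 3, 0, 1, 1], [1, 0, 2, 1, 0], [1, 1, 1, 2, 0], [0, 1, 0, 0, 1]]
A³ = [[2, 4, 1, 3, 1], [4, 2, 4, 4, 0], [1, 4, 0, 1, 2], [3, 4, 1, 2, 1], [1, 0, 2, 1, 0]]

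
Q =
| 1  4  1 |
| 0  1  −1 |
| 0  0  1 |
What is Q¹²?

[[1, 48, −252], [0, 1, −12], [0, 0, 1]]

Q = I + N where N = [[0, 4, 1], [0, 0, −1], [0, 0, 0]] is strictly upper-triangular, so N³ = 0.
(I + N)¹² = I + 12·N + 66·N² = [[1, 48, −252], [0, 1, −12], [0, 0, 1]].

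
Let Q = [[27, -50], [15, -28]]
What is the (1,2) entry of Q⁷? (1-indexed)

-23150

tr Q = -1 and det Q = -6, so the characteristic polynomial is λ² − (-1)λ + (-6) with roots -3 and 2.
Eigenvectors give P = [[-5, 2], [-3, 1]] with P⁻¹ = [[1, -2], [3, -5]], and Q = P·diag(-3, 2)·P⁻¹.
Then Q⁷ = P·diag(-2187, 128)·P⁻¹ = [[10935, 256], [6561, 128]] · [[1, -2], [3, -5]] = [[11703, -23150], [6945, -13762]].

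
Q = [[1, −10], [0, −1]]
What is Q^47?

[[1, −10], [0, −1]]

Q² = I (check: tr Q = 0 and det Q = −1), so Q^47 = Q since 47 is odd.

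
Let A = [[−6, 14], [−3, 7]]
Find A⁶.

[[−6, 14], [−3, 7]]

A² = A (a projection; rank 1, trace 1), so A⁶ = A.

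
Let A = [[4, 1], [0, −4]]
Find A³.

[[64, 16], [0, −64]]

A² = [[16, 0], [0, 16]]
A³ = [[64, 16], [0, −64]]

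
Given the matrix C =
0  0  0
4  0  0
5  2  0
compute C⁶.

C is strictly triangular, hence nilpotent: C³ = 0, so C⁶ = 0.

[[0, 0, 0], [0, 0, 0], [0, 0, 0]]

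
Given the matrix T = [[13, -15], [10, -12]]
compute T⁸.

tr T = 1 and det T = -6, so the characteristic polynomial is λ² − (1)λ + (-6) with roots -2 and 3.
Eigenvectors give P = [[1, 3], [1, 2]] with P⁻¹ = [[-2, 3], [1, -1]], and T = P·diag(-2, 3)·P⁻¹.
Then T⁸ = P·diag(256, 6561)·P⁻¹ = [[256, 19683], [256, 13122]] · [[-2, 3], [1, -1]] = [[19171, -18915], [12610, -12354]].

[[19171, -18915], [12610, -12354]]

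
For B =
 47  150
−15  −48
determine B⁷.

tr B = −1 and det B = −6, so the characteristic polynomial is λ² − (−1)λ + (−6) with roots 2 and −3.
Eigenvectors give P = [[10, −3], [−3, 1]] with P⁻¹ = [[1, 3], [3, 10]], and B = P·diag(2, −3)·P⁻¹.
Then B⁷ = P·diag(128, −2187)·P⁻¹ = [[1280, 6561], [−384, −2187]] · [[1, 3], [3, 10]] = [[20963, 69450], [−6945, −23022]].

[[20963, 69450], [−6945, −23022]]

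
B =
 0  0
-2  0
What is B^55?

B is strictly triangular, hence nilpotent: B^2 = 0, so B^55 = 0.

[[0, 0], [0, 0]]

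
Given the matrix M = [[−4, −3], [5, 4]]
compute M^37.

[[−4, −3], [5, 4]]

M² = I (check: tr M = 0 and det M = −1), so M^37 = M since 37 is odd.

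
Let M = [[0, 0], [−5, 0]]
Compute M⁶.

[[0, 0], [0, 0]]

M is strictly triangular, hence nilpotent: M² = 0, so M⁶ = 0.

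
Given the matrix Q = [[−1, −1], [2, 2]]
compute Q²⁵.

[[−1, −1], [2, 2]]

Q² = Q (a projection; rank 1, trace 1), so Q²⁵ = Q.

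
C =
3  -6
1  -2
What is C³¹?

[[3, -6], [1, -2]]

C² = C (a projection; rank 1, trace 1), so C³¹ = C.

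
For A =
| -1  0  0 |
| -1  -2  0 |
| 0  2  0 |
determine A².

[[1, 0, 0], [3, 4, 0], [-2, -4, 0]]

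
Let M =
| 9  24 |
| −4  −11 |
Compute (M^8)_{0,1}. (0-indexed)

−39360

tr M = −2 and det M = −3, so the characteristic polynomial is λ² − (−2)λ + (−3) with roots −3 and 1.
Eigenvectors give P = [[−2, −3], [1, 1]] with P⁻¹ = [[1, 3], [−1, −2]], and M = P·diag(−3, 1)·P⁻¹.
Then M^8 = P·diag(6561, 1)·P⁻¹ = [[−13122, −3], [6561, 1]] · [[1, 3], [−1, −2]] = [[−13119, −39360], [6560, 19681]].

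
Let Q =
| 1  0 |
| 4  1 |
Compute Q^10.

Q = I + N where N = [[0, 0], [4, 0]] is strictly lower-triangular, so N^2 = 0.
(I + N)^10 = I + 10·N = [[1, 0], [40, 1]].

[[1, 0], [40, 1]]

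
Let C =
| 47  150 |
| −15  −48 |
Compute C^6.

tr C = −1 and det C = −6, so the characteristic polynomial is λ² − (−1)λ + (−6) with roots 2 and −3.
Eigenvectors give P = [[10, −3], [−3, 1]] with P⁻¹ = [[1, 3], [3, 10]], and C = P·diag(2, −3)·P⁻¹.
Then C^6 = P·diag(64, 729)·P⁻¹ = [[640, −2187], [−192, 729]] · [[1, 3], [3, 10]] = [[−5921, −19950], [1995, 6714]].

[[−5921, −19950], [1995, 6714]]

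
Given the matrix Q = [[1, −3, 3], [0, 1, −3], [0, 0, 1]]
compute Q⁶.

[[1, −18, 153], [0, 1, −18], [0, 0, 1]]

Q = I + N where N = [[0, −3, 3], [0, 0, −3], [0, 0, 0]] is strictly upper-triangular, so N³ = 0.
(I + N)⁶ = I + 6·N + 15·N² = [[1, −18, 153], [0, 1, −18], [0, 0, 1]].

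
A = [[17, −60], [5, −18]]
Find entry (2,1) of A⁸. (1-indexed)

−6305

tr A = −1 and det A = −6, so the characteristic polynomial is λ² − (−1)λ + (−6) with roots −3 and 2.
Eigenvectors give P = [[3, 4], [1, 1]] with P⁻¹ = [[−1, 4], [1, −3]], and A = P·diag(−3, 2)·P⁻¹.
Then A⁸ = P·diag(6561, 256)·P⁻¹ = [[19683, 1024], [6561, 256]] · [[−1, 4], [1, −3]] = [[−18659, 75660], [−6305, 25476]].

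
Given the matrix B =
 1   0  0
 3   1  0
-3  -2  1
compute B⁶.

B = I + N where N = [[0, 0, 0], [3, 0, 0], [-3, -2, 0]] is strictly lower-triangular, so N³ = 0.
(I + N)⁶ = I + 6·N + 15·N² = [[1, 0, 0], [18, 1, 0], [-108, -12, 1]].

[[1, 0, 0], [18, 1, 0], [-108, -12, 1]]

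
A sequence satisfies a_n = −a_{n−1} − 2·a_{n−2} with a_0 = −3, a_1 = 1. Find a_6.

With companion matrix T = [[−1, −2], [1, 0]], [a_n, a_{n−1}]ᵀ = T·[a_{n−1}, a_{n−2}]ᵀ, so [a_6, a_5]ᵀ = T⁵·[a_1, a_0]ᵀ.
T⁵ = [[−5, 2], [−1, −6]], giving [a_6, a_5]ᵀ = [[−11], [17]].

−11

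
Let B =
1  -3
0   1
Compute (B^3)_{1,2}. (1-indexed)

B = I + N where N = [[0, -3], [0, 0]] is strictly upper-triangular, so N^2 = 0.
(I + N)^3 = I + 3·N = [[1, -9], [0, 1]].

-9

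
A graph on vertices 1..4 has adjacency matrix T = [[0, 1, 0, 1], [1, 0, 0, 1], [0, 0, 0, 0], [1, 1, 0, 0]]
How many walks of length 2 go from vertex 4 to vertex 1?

1

The number of length-2 walks from vertex 4 to vertex 1 is entry (4,1) of T², where T is the adjacency matrix.
T² = [[2, 1, 0, 1], [1, 2, 0, 1], [0, 0, 0, 0], [1, 1, 0, 2]]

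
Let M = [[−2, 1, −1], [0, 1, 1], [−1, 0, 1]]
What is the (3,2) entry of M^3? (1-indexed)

0

M^2 = [[5, −1, 2], [−1, 1, 2], [1, −1, 2]]
M^3 = [[−12, 4, −4], [0, 0, 4], [−4, 0, 0]]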